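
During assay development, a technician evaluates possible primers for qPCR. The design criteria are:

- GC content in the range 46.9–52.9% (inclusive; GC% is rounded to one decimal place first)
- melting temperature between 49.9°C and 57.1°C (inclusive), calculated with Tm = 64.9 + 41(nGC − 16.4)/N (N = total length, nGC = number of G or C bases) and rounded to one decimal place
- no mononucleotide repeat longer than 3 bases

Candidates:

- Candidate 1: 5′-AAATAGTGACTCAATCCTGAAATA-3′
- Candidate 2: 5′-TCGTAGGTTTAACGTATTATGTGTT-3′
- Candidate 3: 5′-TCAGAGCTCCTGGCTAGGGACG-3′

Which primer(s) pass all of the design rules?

Candidate 1 (24 nt, A=11 T=6 G=3 C=4): GC 7/24 = 29.2%, outside 46.9–52.9% ✗; Tm = 64.9 + 41·(7 − 16.4)/24 = 48.8°C, outside 49.9–57.1°C ✗; longest run = 3 ✓ — fails.
Candidate 2 (25 nt, A=5 T=12 G=6 C=2): GC 8/25 = 32.0%, outside 46.9–52.9% ✗; Tm = 64.9 + 41·(8 − 16.4)/25 = 51.1°C ✓; longest run = 3 ✓ — fails.
Candidate 3 (22 nt, A=4 T=4 G=8 C=6): GC 14/22 = 63.6%, outside 46.9–52.9% ✗; Tm = 64.9 + 41·(14 − 16.4)/22 = 60.4°C, outside 49.9–57.1°C ✗; longest run = 3 ✓ — fails.

None of the candidates satisfy all criteria.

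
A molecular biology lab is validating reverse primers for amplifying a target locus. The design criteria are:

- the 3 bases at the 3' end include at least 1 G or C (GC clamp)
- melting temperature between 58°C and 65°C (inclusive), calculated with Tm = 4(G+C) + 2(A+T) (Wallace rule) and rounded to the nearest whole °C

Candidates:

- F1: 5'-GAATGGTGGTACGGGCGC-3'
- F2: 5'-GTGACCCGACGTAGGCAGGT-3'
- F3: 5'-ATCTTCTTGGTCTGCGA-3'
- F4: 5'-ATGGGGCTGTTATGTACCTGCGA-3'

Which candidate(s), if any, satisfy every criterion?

F1 (18 nt, A=3 T=3 G=9 C=3): 3' end CGC has 3 G/C ✓; Tm = 2·6 + 4·12 = 60°C ✓ — passes.
F2 (20 nt, A=4 T=3 G=8 C=5): 3' end GGT has 2 G/C ✓; Tm = 2·7 + 4·13 = 66°C, outside 58–65°C ✗ — fails.
F3 (17 nt, A=2 T=7 G=4 C=4): 3' end CGA has 2 G/C ✓; Tm = 2·9 + 4·8 = 50°C, outside 58–65°C ✗ — fails.
F4 (23 nt, A=4 T=7 G=8 C=4): 3' end CGA has 2 G/C ✓; Tm = 2·11 + 4·12 = 70°C, outside 58–65°C ✗ — fails.

F1 only.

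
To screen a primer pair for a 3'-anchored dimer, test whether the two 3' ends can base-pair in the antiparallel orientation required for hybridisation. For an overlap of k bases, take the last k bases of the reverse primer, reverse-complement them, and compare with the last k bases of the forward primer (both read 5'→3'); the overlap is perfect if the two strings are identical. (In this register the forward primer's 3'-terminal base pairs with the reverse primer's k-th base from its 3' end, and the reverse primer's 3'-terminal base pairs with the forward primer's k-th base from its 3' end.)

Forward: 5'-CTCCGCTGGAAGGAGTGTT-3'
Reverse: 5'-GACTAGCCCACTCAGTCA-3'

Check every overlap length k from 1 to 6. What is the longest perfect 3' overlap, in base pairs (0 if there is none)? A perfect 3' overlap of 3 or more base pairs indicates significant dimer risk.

Longest perfect overlap: 1 complementary base pair; below the dimer-risk threshold (threshold 3).

Last 6 bases (5'→3') — forward …AGTGTT, reverse …CAGTCA.
Reverse complement of the reverse primer's last 6 bases: TGACTG; its first k bases are the reverse complement of the reverse primer's last k bases, so a perfect k-base overlap needs the forward primer's last k bases to equal them.
Comparing (forward last k vs required): k=1: T vs T ✓; k=2: TT vs TG ✗; k=3: GTT vs TGA ✗; k=4: TGTT vs TGAC ✗; k=5: GTGTT vs TGACT ✗; k=6: AGTGTT vs TGACTG ✗.
Only k = 1 is perfect, so the longest perfect 3' overlap is 1.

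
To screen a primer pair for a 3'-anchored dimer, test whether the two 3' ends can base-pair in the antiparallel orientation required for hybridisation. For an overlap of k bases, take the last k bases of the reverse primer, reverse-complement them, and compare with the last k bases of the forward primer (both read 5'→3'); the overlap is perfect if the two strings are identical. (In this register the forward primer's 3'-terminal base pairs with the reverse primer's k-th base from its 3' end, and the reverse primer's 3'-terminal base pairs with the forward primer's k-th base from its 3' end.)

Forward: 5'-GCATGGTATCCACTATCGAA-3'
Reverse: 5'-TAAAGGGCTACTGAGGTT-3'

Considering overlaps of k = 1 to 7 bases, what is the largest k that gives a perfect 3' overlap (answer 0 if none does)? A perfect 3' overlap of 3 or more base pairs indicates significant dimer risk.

Longest perfect overlap: 2 complementary base pairs; below the dimer-risk threshold (threshold 3).

Last 7 bases (5'→3') — forward …TATCGAA, reverse …TGAGGTT.
Reverse complement of the reverse primer's last 7 bases: AACCTCA; its first k bases are the reverse complement of the reverse primer's last k bases, so a perfect k-base overlap needs the forward primer's last k bases to equal them.
Comparing (forward last k vs required): k=1: A vs A ✓; k=2: AA vs AA ✓; k=3: GAA vs AAC ✗; k=4: CGAA vs AACC ✗; k=5: TCGAA vs AACCT ✗; k=6: ATCGAA vs AACCTC ✗; k=7: TATCGAA vs AACCTCA ✗.
Perfect overlaps at k = 1, 2; the largest is 2.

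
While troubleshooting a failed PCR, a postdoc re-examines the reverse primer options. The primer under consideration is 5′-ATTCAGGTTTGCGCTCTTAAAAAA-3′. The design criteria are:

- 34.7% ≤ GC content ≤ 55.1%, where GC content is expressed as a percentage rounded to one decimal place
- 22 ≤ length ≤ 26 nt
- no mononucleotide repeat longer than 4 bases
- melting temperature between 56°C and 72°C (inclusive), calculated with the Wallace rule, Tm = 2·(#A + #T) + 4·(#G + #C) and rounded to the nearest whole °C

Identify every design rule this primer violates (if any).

Fails: GC content, homopolymer run.

Base counts: A=8, T=8, G=4, C=4 (length 24).
GC content: GC 8/24 = 33.3%, outside 34.7–55.1% ✗
length: length 24 ✓
homopolymer run: longest run = 6, exceeds 4 ✗
Tm: Tm = 2·16 + 4·8 = 64°C ✓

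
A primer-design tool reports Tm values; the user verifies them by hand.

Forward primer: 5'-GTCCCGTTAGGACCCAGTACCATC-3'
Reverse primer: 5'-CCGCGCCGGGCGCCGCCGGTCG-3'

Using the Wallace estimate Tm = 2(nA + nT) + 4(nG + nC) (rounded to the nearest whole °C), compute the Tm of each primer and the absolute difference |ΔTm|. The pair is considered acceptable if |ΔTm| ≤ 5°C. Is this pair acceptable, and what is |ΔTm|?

|ΔTm| = 10°C; the pair is not acceptable.

Forward: A=5 T=5 G=5 C=9 → Tm = 2·10 + 4·14 = 76°C.
Reverse: A=0 T=1 G=10 C=11 → Tm = 2·1 + 4·21 = 86°C.
|ΔTm| = |76 − 86| = 10°C, > 5°C.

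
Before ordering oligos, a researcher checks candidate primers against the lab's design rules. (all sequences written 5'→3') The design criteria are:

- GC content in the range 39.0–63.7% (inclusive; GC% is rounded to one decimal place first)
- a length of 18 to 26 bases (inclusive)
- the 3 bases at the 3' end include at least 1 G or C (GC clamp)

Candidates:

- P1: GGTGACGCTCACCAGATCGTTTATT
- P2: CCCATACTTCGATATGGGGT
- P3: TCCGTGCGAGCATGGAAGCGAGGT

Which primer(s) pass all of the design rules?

P2 and P3.

P1 (25 nt, A=5 T=8 G=6 C=6): GC 12/25 = 48.0% ✓; length 25 ✓; 3' end ATT has 0 G/C, need ≥1 ✗ — fails.
P2 (20 nt, A=4 T=6 G=5 C=5): GC 10/20 = 50.0% ✓; length 20 ✓; 3' end GGT has 2 G/C ✓ — passes.
P3 (24 nt, A=5 T=4 G=10 C=5): GC 15/24 = 62.5% ✓; length 24 ✓; 3' end GGT has 2 G/C ✓ — passes.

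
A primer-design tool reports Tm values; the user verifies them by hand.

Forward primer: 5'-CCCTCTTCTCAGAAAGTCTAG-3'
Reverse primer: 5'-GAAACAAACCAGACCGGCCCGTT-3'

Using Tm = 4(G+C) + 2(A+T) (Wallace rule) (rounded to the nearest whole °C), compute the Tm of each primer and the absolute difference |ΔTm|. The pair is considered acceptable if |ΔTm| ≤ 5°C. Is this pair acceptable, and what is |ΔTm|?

|ΔTm| = 10°C; the pair is not acceptable.

Forward: A=5 T=6 G=3 C=7 → Tm = 2·11 + 4·10 = 62°C.
Reverse: A=8 T=2 G=5 C=8 → Tm = 2·10 + 4·13 = 72°C.
|ΔTm| = |62 − 72| = 10°C, > 5°C.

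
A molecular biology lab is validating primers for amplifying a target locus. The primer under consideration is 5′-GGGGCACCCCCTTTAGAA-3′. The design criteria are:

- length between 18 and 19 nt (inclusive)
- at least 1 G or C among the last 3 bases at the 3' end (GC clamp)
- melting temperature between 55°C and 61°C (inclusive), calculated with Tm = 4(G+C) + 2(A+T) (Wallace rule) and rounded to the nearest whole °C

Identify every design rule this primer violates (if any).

Meets all criteria.

Base counts: A=4, T=3, G=5, C=6 (length 18).
length: length 18 ✓
GC clamp: 3' end GAA has 1 G/C ✓
Tm: Tm = 2·7 + 4·11 = 58°C ✓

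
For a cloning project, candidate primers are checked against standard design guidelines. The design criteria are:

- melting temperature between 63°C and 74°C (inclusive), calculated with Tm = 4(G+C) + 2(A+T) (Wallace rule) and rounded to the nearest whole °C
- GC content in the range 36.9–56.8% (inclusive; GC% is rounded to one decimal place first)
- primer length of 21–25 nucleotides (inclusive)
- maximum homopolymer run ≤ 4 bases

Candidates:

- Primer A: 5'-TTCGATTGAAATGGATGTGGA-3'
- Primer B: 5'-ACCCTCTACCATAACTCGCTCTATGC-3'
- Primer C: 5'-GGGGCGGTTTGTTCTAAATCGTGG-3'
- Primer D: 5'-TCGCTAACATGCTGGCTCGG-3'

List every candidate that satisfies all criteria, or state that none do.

Primer A (21 nt, A=6 T=7 G=7 C=1): Tm = 2·13 + 4·8 = 58°C, outside 63–74°C ✗; GC 8/21 = 38.1% ✓; length 21 ✓; longest run = 3 ✓ — fails.
Primer B (26 nt, A=6 T=7 G=2 C=11): Tm = 2·13 + 4·13 = 78°C, outside 63–74°C ✗; GC 13/26 = 50.0% ✓; length 26, outside 21–25 ✗; longest run = 3 ✓ — fails.
Primer C (24 nt, A=3 T=8 G=10 C=3): Tm = 2·11 + 4·13 = 74°C ✓; GC 13/24 = 54.2% ✓; length 24 ✓; longest run = 4 ✓ — passes.
Primer D (20 nt, A=3 T=5 G=6 C=6): Tm = 2·8 + 4·12 = 64°C ✓; GC 12/20 = 60.0%, outside 36.9–56.8% ✗; length 20, outside 21–25 ✗; longest run = 2 ✓ — fails.

Primer C only.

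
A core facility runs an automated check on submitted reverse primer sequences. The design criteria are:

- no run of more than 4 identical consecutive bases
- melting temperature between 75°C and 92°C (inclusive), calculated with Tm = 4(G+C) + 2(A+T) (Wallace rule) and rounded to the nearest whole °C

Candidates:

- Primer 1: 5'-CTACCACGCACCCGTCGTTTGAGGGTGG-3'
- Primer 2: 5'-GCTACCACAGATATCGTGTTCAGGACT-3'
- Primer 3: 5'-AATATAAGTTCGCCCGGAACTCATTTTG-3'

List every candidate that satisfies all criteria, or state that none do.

Primer 1 (28 nt, A=4 T=6 G=9 C=9): longest run = 3 ✓; Tm = 2·10 + 4·18 = 92°C ✓ — passes.
Primer 2 (27 nt, A=7 T=7 G=6 C=7): longest run = 2 ✓; Tm = 2·14 + 4·13 = 80°C ✓ — passes.
Primer 3 (28 nt, A=8 T=9 G=5 C=6): longest run = 4 ✓; Tm = 2·17 + 4·11 = 78°C ✓ — passes.

Primer 1, Primer 2 and Primer 3.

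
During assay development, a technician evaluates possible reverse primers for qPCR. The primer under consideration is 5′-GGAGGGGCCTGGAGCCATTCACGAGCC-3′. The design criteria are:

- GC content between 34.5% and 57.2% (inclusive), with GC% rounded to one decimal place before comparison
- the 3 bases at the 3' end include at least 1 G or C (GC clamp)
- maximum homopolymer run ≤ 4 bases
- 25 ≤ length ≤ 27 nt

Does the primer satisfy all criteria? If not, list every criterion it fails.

Fails: GC content.

Base counts: A=5, T=3, G=11, C=8 (length 27).
GC content: GC 19/27 = 70.4%, outside 34.5–57.2% ✗
GC clamp: 3' end GCC has 3 G/C ✓
homopolymer run: longest run = 4 ✓
length: length 27 ✓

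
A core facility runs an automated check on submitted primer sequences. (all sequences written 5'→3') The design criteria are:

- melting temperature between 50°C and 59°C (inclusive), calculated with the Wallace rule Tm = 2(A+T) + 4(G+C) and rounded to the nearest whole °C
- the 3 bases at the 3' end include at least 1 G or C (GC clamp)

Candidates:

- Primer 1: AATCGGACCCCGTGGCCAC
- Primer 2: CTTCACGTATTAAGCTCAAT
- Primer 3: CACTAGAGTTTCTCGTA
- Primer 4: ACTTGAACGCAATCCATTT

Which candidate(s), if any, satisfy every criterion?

None of the candidates satisfy all criteria.

Primer 1 (19 nt, A=4 T=2 G=5 C=8): Tm = 2·6 + 4·13 = 64°C, outside 50–59°C ✗; 3' end CAC has 2 G/C ✓ — fails.
Primer 2 (20 nt, A=6 T=7 G=2 C=5): Tm = 2·13 + 4·7 = 54°C ✓; 3' end AAT has 0 G/C, need ≥1 ✗ — fails.
Primer 3 (17 nt, A=4 T=6 G=3 C=4): Tm = 2·10 + 4·7 = 48°C, outside 50–59°C ✗; 3' end GTA has 1 G/C ✓ — fails.
Primer 4 (19 nt, A=6 T=6 G=2 C=5): Tm = 2·12 + 4·7 = 52°C ✓; 3' end TTT has 0 G/C, need ≥1 ✗ — fails.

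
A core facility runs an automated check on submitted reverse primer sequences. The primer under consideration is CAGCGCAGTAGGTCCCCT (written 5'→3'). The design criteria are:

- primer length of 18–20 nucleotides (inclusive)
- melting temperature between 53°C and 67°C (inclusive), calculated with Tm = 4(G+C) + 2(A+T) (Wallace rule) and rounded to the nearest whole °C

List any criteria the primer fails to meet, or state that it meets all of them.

Base counts: A=3, T=3, G=5, C=7 (length 18).
length: length 18 ✓
Tm: Tm = 2·6 + 4·12 = 60°C ✓

Meets all criteria.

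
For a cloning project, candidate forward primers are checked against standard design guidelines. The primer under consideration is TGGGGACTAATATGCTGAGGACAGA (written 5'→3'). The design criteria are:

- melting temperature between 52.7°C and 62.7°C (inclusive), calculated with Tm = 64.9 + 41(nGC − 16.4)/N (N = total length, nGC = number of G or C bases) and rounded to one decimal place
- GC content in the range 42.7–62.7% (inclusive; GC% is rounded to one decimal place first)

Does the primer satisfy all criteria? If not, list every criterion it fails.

Base counts: A=8, T=5, G=9, C=3 (length 25).
Tm: Tm = 64.9 + 41·(12 − 16.4)/25 = 57.7°C ✓
GC content: GC 12/25 = 48.0% ✓

Meets all criteria.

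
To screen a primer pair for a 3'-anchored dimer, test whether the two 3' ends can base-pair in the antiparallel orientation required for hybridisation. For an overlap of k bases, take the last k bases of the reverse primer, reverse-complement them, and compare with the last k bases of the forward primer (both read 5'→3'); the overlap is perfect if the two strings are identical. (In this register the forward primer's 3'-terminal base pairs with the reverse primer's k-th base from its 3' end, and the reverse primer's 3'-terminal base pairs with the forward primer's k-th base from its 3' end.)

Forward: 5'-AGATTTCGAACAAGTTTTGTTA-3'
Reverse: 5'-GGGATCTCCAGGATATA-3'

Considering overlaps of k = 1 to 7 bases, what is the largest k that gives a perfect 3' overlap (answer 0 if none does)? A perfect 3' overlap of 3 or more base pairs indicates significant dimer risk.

Longest perfect overlap: 2 complementary base pairs; below the dimer-risk threshold (threshold 3).

Last 7 bases (5'→3') — forward …TTTGTTA, reverse …GGATATA.
Reverse complement of the reverse primer's last 7 bases: TATATCC; its first k bases are the reverse complement of the reverse primer's last k bases, so a perfect k-base overlap needs the forward primer's last k bases to equal them.
Comparing (forward last k vs required): k=1: A vs T ✗; k=2: TA vs TA ✓; k=3: TTA vs TAT ✗; k=4: GTTA vs TATA ✗; k=5: TGTTA vs TATAT ✗; k=6: TTGTTA vs TATATC ✗; k=7: TTTGTTA vs TATATCC ✗.
Only k = 2 is perfect, so the longest perfect 3' overlap is 2.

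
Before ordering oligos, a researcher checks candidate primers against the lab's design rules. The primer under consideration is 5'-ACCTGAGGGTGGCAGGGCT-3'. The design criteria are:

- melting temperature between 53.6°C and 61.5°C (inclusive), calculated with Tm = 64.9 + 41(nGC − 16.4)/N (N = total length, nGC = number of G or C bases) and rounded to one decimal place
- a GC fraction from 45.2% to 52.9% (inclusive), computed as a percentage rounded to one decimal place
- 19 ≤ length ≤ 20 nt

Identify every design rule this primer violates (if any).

Base counts: A=3, T=3, G=9, C=4 (length 19).
Tm: Tm = 64.9 + 41·(13 − 16.4)/19 = 57.6°C ✓
GC content: GC 13/19 = 68.4%, outside 45.2–52.9% ✗
length: length 19 ✓

Fails: GC content.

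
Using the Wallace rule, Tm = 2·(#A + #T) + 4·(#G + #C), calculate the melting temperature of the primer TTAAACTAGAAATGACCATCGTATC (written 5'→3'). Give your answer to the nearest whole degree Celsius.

Base counts: A=10, T=7, G=3, C=5 (length 25).
Tm = 2·(10+7) + 4·(3+5) = 2·17 + 4·8 = 34 + 32 = 66°C.

66°C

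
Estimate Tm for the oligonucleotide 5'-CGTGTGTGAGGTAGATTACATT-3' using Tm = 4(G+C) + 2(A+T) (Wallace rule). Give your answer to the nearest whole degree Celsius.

Base counts: A=5, T=8, G=7, C=2 (length 22).
Tm = 2·(5+8) + 4·(7+2) = 2·13 + 4·9 = 26 + 36 = 62°C.

62°C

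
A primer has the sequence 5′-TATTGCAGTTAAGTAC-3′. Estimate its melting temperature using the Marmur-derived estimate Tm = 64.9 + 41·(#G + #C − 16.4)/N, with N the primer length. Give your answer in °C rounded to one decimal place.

Base counts: A=5, T=6, G=3, C=2; G+C = 5, N = 16.
Tm = 64.9 + 41·(5 − 16.4)/16 = 64.9 + -467.40/16 = 35.7°C.

35.7°C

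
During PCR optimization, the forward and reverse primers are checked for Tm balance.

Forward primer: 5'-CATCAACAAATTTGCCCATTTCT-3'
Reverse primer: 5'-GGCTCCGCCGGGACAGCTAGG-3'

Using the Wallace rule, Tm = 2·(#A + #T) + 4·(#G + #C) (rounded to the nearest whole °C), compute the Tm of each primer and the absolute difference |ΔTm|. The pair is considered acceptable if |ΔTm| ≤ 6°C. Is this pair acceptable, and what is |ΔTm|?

Forward: A=7 T=8 G=1 C=7 → Tm = 2·15 + 4·8 = 62°C.
Reverse: A=3 T=2 G=9 C=7 → Tm = 2·5 + 4·16 = 74°C.
|ΔTm| = |62 − 74| = 12°C, > 6°C.

|ΔTm| = 12°C; the pair is not acceptable.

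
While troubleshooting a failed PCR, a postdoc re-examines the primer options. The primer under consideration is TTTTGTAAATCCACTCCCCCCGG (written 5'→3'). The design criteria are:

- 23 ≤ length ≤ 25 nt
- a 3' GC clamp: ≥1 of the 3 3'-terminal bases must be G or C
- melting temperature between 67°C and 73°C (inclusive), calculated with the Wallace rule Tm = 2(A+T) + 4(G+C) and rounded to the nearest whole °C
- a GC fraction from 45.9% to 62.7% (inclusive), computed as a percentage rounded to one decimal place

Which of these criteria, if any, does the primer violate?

Base counts: A=4, T=7, G=3, C=9 (length 23).
length: length 23 ✓
GC clamp: 3' end CGG has 3 G/C ✓
Tm: Tm = 2·11 + 4·12 = 70°C ✓
GC content: GC 12/23 = 52.2% ✓

Meets all criteria.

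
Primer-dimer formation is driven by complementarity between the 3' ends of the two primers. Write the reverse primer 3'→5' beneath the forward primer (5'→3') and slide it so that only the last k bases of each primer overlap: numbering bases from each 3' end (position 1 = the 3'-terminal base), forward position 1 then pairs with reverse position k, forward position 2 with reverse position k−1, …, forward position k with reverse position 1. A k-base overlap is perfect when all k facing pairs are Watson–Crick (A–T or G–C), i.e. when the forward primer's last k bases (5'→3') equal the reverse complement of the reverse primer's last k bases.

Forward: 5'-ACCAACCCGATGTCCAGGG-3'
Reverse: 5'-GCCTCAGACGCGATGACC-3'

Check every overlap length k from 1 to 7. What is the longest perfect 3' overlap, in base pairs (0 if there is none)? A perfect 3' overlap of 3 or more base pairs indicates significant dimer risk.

Longest perfect overlap: 2 complementary base pairs; below the dimer-risk threshold (threshold 3).

Last 7 bases (5'→3') — forward …TCCAGGG, reverse …GATGACC.
Reverse complement of the reverse primer's last 7 bases: GGTCATC; its first k bases are the reverse complement of the reverse primer's last k bases, so a perfect k-base overlap needs the forward primer's last k bases to equal them.
Comparing (forward last k vs required): k=1: G vs G ✓; k=2: GG vs GG ✓; k=3: GGG vs GGT ✗; k=4: AGGG vs GGTC ✗; k=5: CAGGG vs GGTCA ✗; k=6: CCAGGG vs GGTCAT ✗; k=7: TCCAGGG vs GGTCATC ✗.
Perfect overlaps at k = 1, 2; the largest is 2.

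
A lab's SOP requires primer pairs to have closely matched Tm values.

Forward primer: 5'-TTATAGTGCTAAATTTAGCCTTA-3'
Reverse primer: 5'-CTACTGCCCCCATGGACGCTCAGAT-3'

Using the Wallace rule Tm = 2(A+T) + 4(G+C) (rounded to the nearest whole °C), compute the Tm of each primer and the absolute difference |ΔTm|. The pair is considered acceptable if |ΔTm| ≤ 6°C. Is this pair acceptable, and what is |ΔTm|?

Forward: A=7 T=10 G=3 C=3 → Tm = 2·17 + 4·6 = 58°C.
Reverse: A=5 T=5 G=5 C=10 → Tm = 2·10 + 4·15 = 80°C.
|ΔTm| = |58 − 80| = 22°C, > 6°C.

|ΔTm| = 22°C; the pair is not acceptable.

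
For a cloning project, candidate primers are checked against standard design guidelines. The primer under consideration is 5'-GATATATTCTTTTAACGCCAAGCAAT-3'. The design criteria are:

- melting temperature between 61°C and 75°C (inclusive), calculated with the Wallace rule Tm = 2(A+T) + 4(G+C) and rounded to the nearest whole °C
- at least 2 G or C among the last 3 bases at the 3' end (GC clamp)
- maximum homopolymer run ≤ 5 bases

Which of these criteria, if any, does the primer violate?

Fails: GC clamp.

Base counts: A=9, T=9, G=3, C=5 (length 26).
Tm: Tm = 2·18 + 4·8 = 68°C ✓
GC clamp: 3' end AAT has 0 G/C, need ≥2 ✗
homopolymer run: longest run = 4 ✓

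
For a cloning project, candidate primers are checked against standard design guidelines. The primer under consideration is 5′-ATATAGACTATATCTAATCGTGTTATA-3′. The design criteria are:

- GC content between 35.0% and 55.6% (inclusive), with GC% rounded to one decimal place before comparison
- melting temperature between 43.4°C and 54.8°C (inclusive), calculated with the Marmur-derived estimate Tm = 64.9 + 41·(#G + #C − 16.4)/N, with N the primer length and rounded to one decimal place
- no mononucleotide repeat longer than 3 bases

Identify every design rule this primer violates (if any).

Base counts: A=10, T=11, G=3, C=3 (length 27).
GC content: GC 6/27 = 22.2%, outside 35.0–55.6% ✗
Tm: Tm = 64.9 + 41·(6 − 16.4)/27 = 49.1°C ✓
homopolymer run: longest run = 2 ✓

Fails: GC content.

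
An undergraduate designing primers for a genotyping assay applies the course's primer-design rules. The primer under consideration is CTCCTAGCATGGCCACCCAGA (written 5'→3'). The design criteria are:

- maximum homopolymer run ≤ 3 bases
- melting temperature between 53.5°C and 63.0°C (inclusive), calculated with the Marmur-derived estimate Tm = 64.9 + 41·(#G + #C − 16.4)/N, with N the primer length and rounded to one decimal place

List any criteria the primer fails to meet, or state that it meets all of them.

Meets all criteria.

Base counts: A=5, T=3, G=4, C=9 (length 21).
homopolymer run: longest run = 3 ✓
Tm: Tm = 64.9 + 41·(13 − 16.4)/21 = 58.3°C ✓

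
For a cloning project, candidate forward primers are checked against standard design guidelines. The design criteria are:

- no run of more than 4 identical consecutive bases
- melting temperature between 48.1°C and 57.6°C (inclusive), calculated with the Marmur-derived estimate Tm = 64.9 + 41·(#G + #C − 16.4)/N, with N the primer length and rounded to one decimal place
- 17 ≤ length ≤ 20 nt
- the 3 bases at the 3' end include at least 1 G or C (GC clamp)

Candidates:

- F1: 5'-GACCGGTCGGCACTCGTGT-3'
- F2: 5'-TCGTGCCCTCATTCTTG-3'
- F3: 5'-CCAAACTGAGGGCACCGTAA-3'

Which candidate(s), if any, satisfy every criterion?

F1 only.

F1 (19 nt, A=2 T=4 G=7 C=6): longest run = 2 ✓; Tm = 64.9 + 41·(13 − 16.4)/19 = 57.6°C ✓; length 19 ✓; 3' end TGT has 1 G/C ✓ — passes.
F2 (17 nt, A=1 T=7 G=3 C=6): longest run = 3 ✓; Tm = 64.9 + 41·(9 − 16.4)/17 = 47.1°C, outside 48.1–57.6°C ✗; length 17 ✓; 3' end TTG has 1 G/C ✓ — fails.
F3 (20 nt, A=7 T=2 G=5 C=6): longest run = 3 ✓; Tm = 64.9 + 41·(11 − 16.4)/20 = 53.8°C ✓; length 20 ✓; 3' end TAA has 0 G/C, need ≥1 ✗ — fails.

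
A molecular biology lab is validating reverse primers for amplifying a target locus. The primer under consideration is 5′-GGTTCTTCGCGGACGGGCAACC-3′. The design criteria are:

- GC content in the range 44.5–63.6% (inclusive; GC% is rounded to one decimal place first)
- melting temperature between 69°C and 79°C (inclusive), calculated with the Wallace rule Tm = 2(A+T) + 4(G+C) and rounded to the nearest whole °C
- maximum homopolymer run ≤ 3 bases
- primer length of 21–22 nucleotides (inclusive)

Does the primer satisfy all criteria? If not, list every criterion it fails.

Fails: GC content.

Base counts: A=3, T=4, G=8, C=7 (length 22).
GC content: GC 15/22 = 68.2%, outside 44.5–63.6% ✗
Tm: Tm = 2·7 + 4·15 = 74°C ✓
homopolymer run: longest run = 3 ✓
length: length 22 ✓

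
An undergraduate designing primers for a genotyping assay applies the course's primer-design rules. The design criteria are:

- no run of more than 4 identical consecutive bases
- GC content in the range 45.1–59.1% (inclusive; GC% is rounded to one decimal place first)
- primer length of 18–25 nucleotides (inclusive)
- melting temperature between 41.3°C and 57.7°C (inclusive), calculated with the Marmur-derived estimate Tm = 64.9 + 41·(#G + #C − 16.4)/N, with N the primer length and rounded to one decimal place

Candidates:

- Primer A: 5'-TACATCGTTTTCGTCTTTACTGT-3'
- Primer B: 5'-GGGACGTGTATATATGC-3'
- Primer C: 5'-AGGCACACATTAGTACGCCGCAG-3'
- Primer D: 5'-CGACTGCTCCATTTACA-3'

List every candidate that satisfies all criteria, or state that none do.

Primer A (23 nt, A=3 T=12 G=3 C=5): longest run = 4 ✓; GC 8/23 = 34.8%, outside 45.1–59.1% ✗; length 23 ✓; Tm = 64.9 + 41·(8 − 16.4)/23 = 49.9°C ✓ — fails.
Primer B (17 nt, A=4 T=5 G=6 C=2): longest run = 3 ✓; GC 8/17 = 47.1% ✓; length 17, outside 18–25 ✗; Tm = 64.9 + 41·(8 − 16.4)/17 = 44.6°C ✓ — fails.
Primer C (23 nt, A=7 T=3 G=6 C=7): longest run = 2 ✓; GC 13/23 = 56.5% ✓; length 23 ✓; Tm = 64.9 + 41·(13 − 16.4)/23 = 58.8°C, outside 41.3–57.7°C ✗ — fails.
Primer D (17 nt, A=4 T=5 G=2 C=6): longest run = 3 ✓; GC 8/17 = 47.1% ✓; length 17, outside 18–25 ✗; Tm = 64.9 + 41·(8 − 16.4)/17 = 44.6°C ✓ — fails.

None of the candidates satisfy all criteria.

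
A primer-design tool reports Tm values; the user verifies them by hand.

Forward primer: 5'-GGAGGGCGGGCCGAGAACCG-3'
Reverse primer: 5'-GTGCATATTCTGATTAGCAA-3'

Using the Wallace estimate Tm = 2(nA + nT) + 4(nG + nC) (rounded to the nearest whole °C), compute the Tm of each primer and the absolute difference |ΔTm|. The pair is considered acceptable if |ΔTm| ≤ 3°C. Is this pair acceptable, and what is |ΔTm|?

Forward: A=4 T=0 G=11 C=5 → Tm = 2·4 + 4·16 = 72°C.
Reverse: A=6 T=7 G=4 C=3 → Tm = 2·13 + 4·7 = 54°C.
|ΔTm| = |72 − 54| = 18°C, > 3°C.

|ΔTm| = 18°C; the pair is not acceptable.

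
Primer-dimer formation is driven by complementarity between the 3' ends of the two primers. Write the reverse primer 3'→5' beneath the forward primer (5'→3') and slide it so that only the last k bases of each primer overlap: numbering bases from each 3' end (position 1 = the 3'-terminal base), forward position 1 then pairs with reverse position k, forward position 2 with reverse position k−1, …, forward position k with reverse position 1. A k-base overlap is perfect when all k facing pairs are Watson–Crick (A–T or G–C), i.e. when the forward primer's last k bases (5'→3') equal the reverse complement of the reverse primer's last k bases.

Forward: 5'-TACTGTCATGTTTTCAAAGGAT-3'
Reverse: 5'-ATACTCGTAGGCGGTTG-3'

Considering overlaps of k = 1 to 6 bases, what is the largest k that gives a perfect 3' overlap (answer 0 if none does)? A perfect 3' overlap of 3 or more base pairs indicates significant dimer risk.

Last 6 bases (5'→3') — forward …AAGGAT, reverse …CGGTTG.
Reverse complement of the reverse primer's last 6 bases: CAACCG; its first k bases are the reverse complement of the reverse primer's last k bases, so a perfect k-base overlap needs the forward primer's last k bases to equal them.
Comparing (forward last k vs required): k=1: T vs C ✗; k=2: AT vs CA ✗; k=3: GAT vs CAA ✗; k=4: GGAT vs CAAC ✗; k=5: AGGAT vs CAACC ✗; k=6: AAGGAT vs CAACCG ✗.
No overlap length from 1 to 6 is perfect, so the longest perfect 3' overlap is 0.

Longest perfect overlap: 0 complementary base pairs; below the dimer-risk threshold (threshold 3).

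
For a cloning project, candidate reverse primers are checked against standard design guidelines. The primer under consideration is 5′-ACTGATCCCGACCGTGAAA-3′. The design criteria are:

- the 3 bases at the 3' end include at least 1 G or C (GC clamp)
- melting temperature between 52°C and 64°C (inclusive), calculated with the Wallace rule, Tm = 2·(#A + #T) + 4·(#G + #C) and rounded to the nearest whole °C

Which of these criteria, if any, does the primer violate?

Base counts: A=6, T=3, G=4, C=6 (length 19).
GC clamp: 3' end AAA has 0 G/C, need ≥1 ✗
Tm: Tm = 2·9 + 4·10 = 58°C ✓

Fails: GC clamp.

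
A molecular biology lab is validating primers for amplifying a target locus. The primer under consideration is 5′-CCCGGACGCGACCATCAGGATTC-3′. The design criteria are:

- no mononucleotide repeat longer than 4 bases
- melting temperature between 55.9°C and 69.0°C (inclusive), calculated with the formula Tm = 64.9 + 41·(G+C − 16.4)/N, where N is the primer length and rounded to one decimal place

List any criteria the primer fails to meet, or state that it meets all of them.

Meets all criteria.

Base counts: A=5, T=3, G=6, C=9 (length 23).
homopolymer run: longest run = 3 ✓
Tm: Tm = 64.9 + 41·(15 − 16.4)/23 = 62.4°C ✓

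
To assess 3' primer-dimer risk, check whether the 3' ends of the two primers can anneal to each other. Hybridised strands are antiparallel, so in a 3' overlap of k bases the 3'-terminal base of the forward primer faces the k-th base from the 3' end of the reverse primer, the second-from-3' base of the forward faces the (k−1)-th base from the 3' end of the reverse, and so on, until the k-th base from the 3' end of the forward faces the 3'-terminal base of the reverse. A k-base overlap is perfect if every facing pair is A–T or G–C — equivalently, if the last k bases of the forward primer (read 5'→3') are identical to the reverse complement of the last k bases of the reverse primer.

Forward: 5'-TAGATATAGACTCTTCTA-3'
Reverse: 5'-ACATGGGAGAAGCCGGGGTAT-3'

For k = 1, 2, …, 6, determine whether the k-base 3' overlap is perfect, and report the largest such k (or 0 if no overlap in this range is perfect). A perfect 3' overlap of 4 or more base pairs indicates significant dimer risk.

Longest perfect overlap: 1 complementary base pair; below the dimer-risk threshold (threshold 4).

Last 6 bases (5'→3') — forward …CTTCTA, reverse …GGGTAT.
Reverse complement of the reverse primer's last 6 bases: ATACCC; its first k bases are the reverse complement of the reverse primer's last k bases, so a perfect k-base overlap needs the forward primer's last k bases to equal them.
Comparing (forward last k vs required): k=1: A vs A ✓; k=2: TA vs AT ✗; k=3: CTA vs ATA ✗; k=4: TCTA vs ATAC ✗; k=5: TTCTA vs ATACC ✗; k=6: CTTCTA vs ATACCC ✗.
Only k = 1 is perfect, so the longest perfect 3' overlap is 1.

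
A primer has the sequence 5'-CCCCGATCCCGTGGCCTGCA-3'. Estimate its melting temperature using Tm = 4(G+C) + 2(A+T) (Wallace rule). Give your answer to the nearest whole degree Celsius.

Base counts: A=2, T=3, G=5, C=10 (length 20).
Tm = 2·(2+3) + 4·(5+10) = 2·5 + 4·15 = 10 + 60 = 70°C.

70°C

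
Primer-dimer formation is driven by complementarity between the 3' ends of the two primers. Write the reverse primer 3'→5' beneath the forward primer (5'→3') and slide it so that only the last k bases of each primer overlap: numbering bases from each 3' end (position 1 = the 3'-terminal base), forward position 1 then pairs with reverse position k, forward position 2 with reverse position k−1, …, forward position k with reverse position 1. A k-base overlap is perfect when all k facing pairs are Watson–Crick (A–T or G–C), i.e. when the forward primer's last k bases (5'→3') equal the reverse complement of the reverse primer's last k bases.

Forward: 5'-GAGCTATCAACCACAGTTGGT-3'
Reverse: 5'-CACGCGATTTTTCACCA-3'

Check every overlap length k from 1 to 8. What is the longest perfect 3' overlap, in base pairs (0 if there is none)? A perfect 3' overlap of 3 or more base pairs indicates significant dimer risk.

Longest perfect overlap: 4 complementary base pairs; significant dimer risk (threshold 3).

Last 8 bases (5'→3') — forward …CAGTTGGT, reverse …TTTCACCA.
Reverse complement of the reverse primer's last 8 bases: TGGTGAAA; its first k bases are the reverse complement of the reverse primer's last k bases, so a perfect k-base overlap needs the forward primer's last k bases to equal them.
Comparing (forward last k vs required): k=1: T vs T ✓; k=2: GT vs TG ✗; k=3: GGT vs TGG ✗; k=4: TGGT vs TGGT ✓; k=5: TTGGT vs TGGTG ✗; k=6: GTTGGT vs TGGTGA ✗; k=7: AGTTGGT vs TGGTGAA ✗; k=8: CAGTTGGT vs TGGTGAAA ✗.
Perfect overlaps at k = 1, 4; the largest is 4.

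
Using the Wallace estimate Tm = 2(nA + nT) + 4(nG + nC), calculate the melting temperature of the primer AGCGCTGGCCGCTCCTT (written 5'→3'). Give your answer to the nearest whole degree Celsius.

58°C

Base counts: A=1, T=4, G=5, C=7 (length 17).
Tm = 2·(1+4) + 4·(5+7) = 2·5 + 4·12 = 10 + 48 = 58°C.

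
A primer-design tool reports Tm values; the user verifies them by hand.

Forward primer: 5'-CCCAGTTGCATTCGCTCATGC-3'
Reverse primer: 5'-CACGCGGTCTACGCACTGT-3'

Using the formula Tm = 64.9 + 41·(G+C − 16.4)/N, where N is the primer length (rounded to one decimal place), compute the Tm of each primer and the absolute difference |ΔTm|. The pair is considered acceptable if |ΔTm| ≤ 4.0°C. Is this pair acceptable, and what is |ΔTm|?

|ΔTm| = 0.9°C; the pair is acceptable.

Forward: G+C = 12, N = 21 → Tm = 64.9 + 41·(12 − 16.4)/21 = 56.3°C.
Reverse: G+C = 12, N = 19 → Tm = 64.9 + 41·(12 − 16.4)/19 = 55.4°C.
|ΔTm| = |56.3 − 55.4| = 0.9°C, ≤ 4.0°C.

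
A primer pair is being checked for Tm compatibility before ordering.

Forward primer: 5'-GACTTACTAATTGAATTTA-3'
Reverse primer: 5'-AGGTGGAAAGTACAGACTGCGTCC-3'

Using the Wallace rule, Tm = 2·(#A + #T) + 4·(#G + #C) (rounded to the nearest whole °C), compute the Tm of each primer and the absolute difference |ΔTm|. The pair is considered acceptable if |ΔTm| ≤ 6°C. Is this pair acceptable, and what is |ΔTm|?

Forward: A=7 T=8 G=2 C=2 → Tm = 2·15 + 4·4 = 46°C.
Reverse: A=7 T=4 G=8 C=5 → Tm = 2·11 + 4·13 = 74°C.
|ΔTm| = |46 − 74| = 28°C, > 6°C.

|ΔTm| = 28°C; the pair is not acceptable.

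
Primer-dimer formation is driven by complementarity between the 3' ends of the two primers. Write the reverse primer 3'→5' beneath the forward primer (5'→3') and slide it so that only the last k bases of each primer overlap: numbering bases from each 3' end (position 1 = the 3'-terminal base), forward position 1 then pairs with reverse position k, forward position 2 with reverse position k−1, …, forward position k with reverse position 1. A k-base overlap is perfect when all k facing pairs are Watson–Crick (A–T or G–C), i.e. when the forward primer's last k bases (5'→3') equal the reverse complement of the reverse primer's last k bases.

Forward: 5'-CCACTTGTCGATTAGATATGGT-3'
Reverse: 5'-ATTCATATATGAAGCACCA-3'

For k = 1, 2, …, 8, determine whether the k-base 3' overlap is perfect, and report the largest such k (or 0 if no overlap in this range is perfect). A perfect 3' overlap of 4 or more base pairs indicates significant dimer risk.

Longest perfect overlap: 4 complementary base pairs; significant dimer risk (threshold 4).

Last 8 bases (5'→3') — forward …GATATGGT, reverse …AAGCACCA.
Reverse complement of the reverse primer's last 8 bases: TGGTGCTT; its first k bases are the reverse complement of the reverse primer's last k bases, so a perfect k-base overlap needs the forward primer's last k bases to equal them.
Comparing (forward last k vs required): k=1: T vs T ✓; k=2: GT vs TG ✗; k=3: GGT vs TGG ✗; k=4: TGGT vs TGGT ✓; k=5: ATGGT vs TGGTG ✗; k=6: TATGGT vs TGGTGC ✗; k=7: ATATGGT vs TGGTGCT ✗; k=8: GATATGGT vs TGGTGCTT ✗.
Perfect overlaps at k = 1, 4; the largest is 4.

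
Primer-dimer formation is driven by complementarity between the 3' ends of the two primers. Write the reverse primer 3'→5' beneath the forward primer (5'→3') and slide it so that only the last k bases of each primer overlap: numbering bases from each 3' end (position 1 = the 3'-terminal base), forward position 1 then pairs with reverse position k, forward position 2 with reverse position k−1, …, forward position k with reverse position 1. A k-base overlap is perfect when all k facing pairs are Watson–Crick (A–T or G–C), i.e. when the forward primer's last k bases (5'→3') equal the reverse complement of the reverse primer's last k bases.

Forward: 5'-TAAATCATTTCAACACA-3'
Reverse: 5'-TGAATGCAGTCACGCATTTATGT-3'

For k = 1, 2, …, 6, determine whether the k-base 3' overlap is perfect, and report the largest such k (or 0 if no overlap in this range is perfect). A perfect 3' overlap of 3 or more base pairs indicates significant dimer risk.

Longest perfect overlap: 3 complementary base pairs; significant dimer risk (threshold 3).

Last 6 bases (5'→3') — forward …AACACA, reverse …TTATGT.
Reverse complement of the reverse primer's last 6 bases: ACATAA; its first k bases are the reverse complement of the reverse primer's last k bases, so a perfect k-base overlap needs the forward primer's last k bases to equal them.
Comparing (forward last k vs required): k=1: A vs A ✓; k=2: CA vs AC ✗; k=3: ACA vs ACA ✓; k=4: CACA vs ACAT ✗; k=5: ACACA vs ACATA ✗; k=6: AACACA vs ACATAA ✗.
Perfect overlaps at k = 1, 3; the largest is 3.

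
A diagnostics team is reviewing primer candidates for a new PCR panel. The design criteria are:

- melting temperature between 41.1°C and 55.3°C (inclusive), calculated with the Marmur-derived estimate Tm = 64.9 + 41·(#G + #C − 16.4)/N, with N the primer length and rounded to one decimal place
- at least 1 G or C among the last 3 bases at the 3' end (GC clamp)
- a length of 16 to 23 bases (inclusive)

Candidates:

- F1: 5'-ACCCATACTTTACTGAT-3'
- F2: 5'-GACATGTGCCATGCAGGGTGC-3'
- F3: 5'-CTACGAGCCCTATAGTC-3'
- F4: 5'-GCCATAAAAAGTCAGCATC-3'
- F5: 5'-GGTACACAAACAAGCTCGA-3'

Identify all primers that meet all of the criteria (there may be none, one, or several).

F3, F4 and F5.

F1 (17 nt, A=5 T=6 G=1 C=5): Tm = 64.9 + 41·(6 − 16.4)/17 = 39.8°C, outside 41.1–55.3°C ✗; 3' end GAT has 1 G/C ✓; length 17 ✓ — fails.
F2 (21 nt, A=4 T=4 G=8 C=5): Tm = 64.9 + 41·(13 − 16.4)/21 = 58.3°C, outside 41.1–55.3°C ✗; 3' end TGC has 2 G/C ✓; length 21 ✓ — fails.
F3 (17 nt, A=4 T=4 G=3 C=6): Tm = 64.9 + 41·(9 − 16.4)/17 = 47.1°C ✓; 3' end GTC has 2 G/C ✓; length 17 ✓ — passes.
F4 (19 nt, A=8 T=3 G=3 C=5): Tm = 64.9 + 41·(8 − 16.4)/19 = 46.8°C ✓; 3' end ATC has 1 G/C ✓; length 19 ✓ — passes.
F5 (19 nt, A=8 T=2 G=4 C=5): Tm = 64.9 + 41·(9 − 16.4)/19 = 48.9°C ✓; 3' end CGA has 2 G/C ✓; length 19 ✓ — passes.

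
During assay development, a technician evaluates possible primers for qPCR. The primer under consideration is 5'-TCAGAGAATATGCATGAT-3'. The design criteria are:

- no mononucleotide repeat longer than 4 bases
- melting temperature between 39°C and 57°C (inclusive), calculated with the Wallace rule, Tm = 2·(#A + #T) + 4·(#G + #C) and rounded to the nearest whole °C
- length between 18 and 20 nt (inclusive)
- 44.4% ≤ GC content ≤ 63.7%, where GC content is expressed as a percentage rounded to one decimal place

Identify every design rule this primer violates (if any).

Fails: GC content.

Base counts: A=7, T=5, G=4, C=2 (length 18).
homopolymer run: longest run = 2 ✓
Tm: Tm = 2·12 + 4·6 = 48°C ✓
length: length 18 ✓
GC content: GC 6/18 = 33.3%, outside 44.4–63.7% ✗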